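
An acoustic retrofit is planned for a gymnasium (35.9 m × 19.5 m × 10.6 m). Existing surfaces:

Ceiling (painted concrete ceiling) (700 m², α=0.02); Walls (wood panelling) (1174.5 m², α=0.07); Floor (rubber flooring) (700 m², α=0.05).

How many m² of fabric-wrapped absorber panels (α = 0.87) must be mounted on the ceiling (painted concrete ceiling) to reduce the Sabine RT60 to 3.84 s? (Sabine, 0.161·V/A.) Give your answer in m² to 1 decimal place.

211.7

A₁ = Σ Sᵢαᵢ = 700*0.02 + 1174.5*0.07 + 700*0.05 = 131.215 sabins.
V = 7420.53 m³. Target absorption A₂ = 0.161 × 7420.53 / 3.84 = 311.121 sabins.
ΔA needed = 311.121 − 131.215 = 179.906 sabins.
Each m² of panel replacing the ceiling (painted concrete ceiling) adds (0.87 − 0.02) = 0.85 sabins.
Panel area = 179.906 / 0.85 = 211.7 m².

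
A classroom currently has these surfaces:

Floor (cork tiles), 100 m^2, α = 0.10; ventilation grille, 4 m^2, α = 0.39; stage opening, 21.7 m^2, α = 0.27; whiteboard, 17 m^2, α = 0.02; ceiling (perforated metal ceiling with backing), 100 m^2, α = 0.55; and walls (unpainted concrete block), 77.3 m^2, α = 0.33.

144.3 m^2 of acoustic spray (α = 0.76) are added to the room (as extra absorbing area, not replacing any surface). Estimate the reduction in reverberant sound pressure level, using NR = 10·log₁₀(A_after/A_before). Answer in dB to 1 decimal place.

3.3 dB

Equivalent absorption area: A_before = 100·0.10 + 4·0.39 + 21.7·0.27 + 17·0.02 + 100·0.55 + 77.3·0.33 = 98.268 m^2.
Added absorption = 144.3 × 0.76 = 109.668 sabins.
New total A_after = 207.936 sabins.
NR = 10·log₁₀(207.936/98.268) = 3.3 dB.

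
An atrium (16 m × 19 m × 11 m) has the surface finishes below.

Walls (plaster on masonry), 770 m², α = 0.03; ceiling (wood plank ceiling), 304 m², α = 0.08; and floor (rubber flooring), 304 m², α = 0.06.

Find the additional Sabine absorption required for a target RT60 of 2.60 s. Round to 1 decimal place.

Summing Sᵢαᵢ: 23.100 + 24.320 + 18.240 → A₁ = 65.660 sabins.
V = 3344 m³. Required absorption A₂ = 0.161 × 3344 / 2.60 = 207.071 sabins.
Additional absorption ΔA = 207.071 − 65.660 = 141.4 sabins.

141.4 sabins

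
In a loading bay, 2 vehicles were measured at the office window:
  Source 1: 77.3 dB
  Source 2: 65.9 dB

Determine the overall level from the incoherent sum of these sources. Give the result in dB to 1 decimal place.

77.6 dB

Sum in the linear (power) domain: Σ 10^(Lᵢ/10) = 10^(77.3/10) + 10^(65.9/10) = 5.759e+07.
Back to dB: 10·log₁₀ Σ = 77.6 dB.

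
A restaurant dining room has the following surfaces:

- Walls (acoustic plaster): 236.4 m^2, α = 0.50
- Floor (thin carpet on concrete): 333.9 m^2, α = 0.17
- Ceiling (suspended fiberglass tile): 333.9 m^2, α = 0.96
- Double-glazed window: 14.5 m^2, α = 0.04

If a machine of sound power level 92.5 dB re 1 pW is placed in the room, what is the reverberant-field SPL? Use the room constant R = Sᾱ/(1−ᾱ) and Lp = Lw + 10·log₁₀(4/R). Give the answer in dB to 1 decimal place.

Σ(Sᵢαᵢ) = 236.4·0.50 + 333.9·0.17 + 333.9·0.96 + 14.5·0.04 = 496.087; total area S = 918.7 m^2.
ᾱ = 0.5400, so room constant R = A/(1−ᾱ) = 1078.450 m^2.
Lp = 92.5 + 10·log₁₀(4/1078.450) = 92.5 + (-24.31) = 68.2 dB.

68.2 dB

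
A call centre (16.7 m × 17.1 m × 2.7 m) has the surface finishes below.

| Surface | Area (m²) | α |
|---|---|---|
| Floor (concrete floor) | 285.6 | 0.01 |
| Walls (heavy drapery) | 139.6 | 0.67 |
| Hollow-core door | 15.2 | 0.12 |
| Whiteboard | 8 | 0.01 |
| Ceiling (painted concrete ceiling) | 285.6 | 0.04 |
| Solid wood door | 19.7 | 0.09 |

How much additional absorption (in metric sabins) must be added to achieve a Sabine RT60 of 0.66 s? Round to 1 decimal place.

76.6 sabins

A₁ = Σ Sᵢαᵢ = 285.6×0.01 + 139.6×0.67 + 15.2×0.12 + 8×0.01 + 285.6×0.04 + 19.7×0.09 = 111.489 sabins.
Target A₂ = 0.161·771.039/0.66 = 188.087 sabins (V = 771.039 m³).
Shortfall: 188.087 − 111.489 = 76.6 sabins.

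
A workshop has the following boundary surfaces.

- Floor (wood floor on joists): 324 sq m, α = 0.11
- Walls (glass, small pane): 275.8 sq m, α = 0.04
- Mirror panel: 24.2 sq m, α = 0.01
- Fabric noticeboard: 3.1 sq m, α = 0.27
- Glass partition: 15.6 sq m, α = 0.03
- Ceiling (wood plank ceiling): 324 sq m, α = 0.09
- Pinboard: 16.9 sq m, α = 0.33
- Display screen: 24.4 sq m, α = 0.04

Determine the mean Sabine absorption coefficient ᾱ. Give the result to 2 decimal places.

0.08

S = Σ Sᵢ = 324 + 275.8 + 24.2 + 3.1 + 15.6 + 324 + 16.9 + 24.4 = 1008.0 sq m.
Weighted sum Σ Sα = 83.932.
ᾱ = 83.932 / 1008.0 = 0.08.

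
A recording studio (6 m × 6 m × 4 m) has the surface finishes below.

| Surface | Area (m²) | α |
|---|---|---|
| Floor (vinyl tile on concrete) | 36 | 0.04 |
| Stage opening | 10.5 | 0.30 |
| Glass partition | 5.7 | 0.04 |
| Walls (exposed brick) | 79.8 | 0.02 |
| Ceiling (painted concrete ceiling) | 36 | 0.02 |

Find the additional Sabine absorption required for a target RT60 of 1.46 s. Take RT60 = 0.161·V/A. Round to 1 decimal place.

8.7 sabins

Equivalent absorption area: A₁ = 36·0.04 + 10.5·0.30 + 5.7·0.04 + 79.8·0.02 + 36·0.02 = 7.134 m².
V = 144 m³. Required absorption A₂ = 0.161 × 144 / 1.46 = 15.879 sabins.
ΔA = A₂ − A₁ = 15.879 − 7.134 = 8.7 sabins.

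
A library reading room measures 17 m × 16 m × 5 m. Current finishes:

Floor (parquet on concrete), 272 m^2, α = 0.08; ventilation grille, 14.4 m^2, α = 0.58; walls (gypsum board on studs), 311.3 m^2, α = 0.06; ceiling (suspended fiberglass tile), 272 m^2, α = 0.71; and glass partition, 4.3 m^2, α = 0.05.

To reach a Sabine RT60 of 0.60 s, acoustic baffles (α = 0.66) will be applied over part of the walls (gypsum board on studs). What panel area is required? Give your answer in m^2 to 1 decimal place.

Summing Sᵢαᵢ: 21.760 + 8.352 + 18.678 + 193.120 + 0.215 → A₁ = 242.125 sabins.
Required A₂ = 0.161·1360/0.60 = 364.933 sabins.
ΔA needed = 364.933 − 242.125 = 122.808 sabins.
Net gain per m^2: Δα = 0.66 − 0.06 = 0.60.
Area = ΔA/Δα = 122.808/0.60 = 204.7 m^2.

204.7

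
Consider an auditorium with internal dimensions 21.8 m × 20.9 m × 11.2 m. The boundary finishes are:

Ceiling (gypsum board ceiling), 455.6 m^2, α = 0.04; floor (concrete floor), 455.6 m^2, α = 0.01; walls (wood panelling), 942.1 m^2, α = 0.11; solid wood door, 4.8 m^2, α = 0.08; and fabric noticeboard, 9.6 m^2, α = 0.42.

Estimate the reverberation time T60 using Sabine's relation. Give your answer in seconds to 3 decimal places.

Summing Sᵢαᵢ: 18.224 + 4.556 + 103.631 + 0.384 + 4.032 → A = 130.827 sabins.
V = 21.8·20.9·11.2 = 5102.944 m³.
T = 0.161 V/A = 0.161·5102.944/130.827 = 6.280 s.

6.280 s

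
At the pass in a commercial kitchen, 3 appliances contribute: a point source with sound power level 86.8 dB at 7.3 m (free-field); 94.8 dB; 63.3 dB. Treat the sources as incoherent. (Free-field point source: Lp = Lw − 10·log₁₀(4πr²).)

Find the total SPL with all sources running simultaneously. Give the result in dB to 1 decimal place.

Source at 7.3 m: Lp = 86.8 − 10·log₁₀(4π·7.3²) = 86.8 − 10·log₁₀(669.662) = 58.5 dB.
Sum in the linear (power) domain: Σ 10^(Lᵢ/10) = 10^(58.5/10) + 10^(94.8/10) + 10^(63.3/10) = 3.023e+09.
L_total = 10·log₁₀(3.023e+09) = 94.8 dB.

94.8 dB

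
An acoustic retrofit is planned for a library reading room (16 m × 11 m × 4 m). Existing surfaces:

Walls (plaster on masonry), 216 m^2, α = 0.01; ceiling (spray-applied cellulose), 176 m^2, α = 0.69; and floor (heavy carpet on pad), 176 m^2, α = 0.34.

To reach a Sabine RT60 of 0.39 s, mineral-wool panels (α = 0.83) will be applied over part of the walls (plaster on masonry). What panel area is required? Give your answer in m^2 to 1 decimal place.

Summing Sᵢαᵢ: 2.160 + 121.440 + 59.840 → A₁ = 183.440 sabins.
Required A₂ = 0.161·704/0.39 = 290.626 sabins.
ΔA needed = 290.626 − 183.440 = 107.186 sabins.
Net gain per m^2: Δα = 0.83 − 0.01 = 0.82.
Area = ΔA/Δα = 107.186/0.82 = 130.7 m^2.

130.7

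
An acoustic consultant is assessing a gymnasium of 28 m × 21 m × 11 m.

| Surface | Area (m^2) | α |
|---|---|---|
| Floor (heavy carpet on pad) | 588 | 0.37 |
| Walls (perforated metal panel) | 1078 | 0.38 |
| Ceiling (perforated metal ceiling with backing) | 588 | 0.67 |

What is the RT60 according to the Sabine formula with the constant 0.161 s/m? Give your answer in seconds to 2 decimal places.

Summing Sᵢαᵢ: 217.560 + 409.640 + 393.960 → A = 1021.160 sabins.
V = 28·21·11 = 6468 m³.
Sabine: RT60 = 0.161 × 6468 / 1021.160 = 1.02 s.

1.02 seconds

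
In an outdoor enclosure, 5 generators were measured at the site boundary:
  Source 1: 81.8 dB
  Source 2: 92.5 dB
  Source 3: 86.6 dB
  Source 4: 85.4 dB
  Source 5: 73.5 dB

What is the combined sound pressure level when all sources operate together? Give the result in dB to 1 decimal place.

94.4 dB

Converting to relative power and adding: 10^(81.8/10) + 10^(92.5/10) + 10^(86.6/10) + 10^(85.4/10) + 10^(73.5/10) = 2.756e+09.
Back to dB: 10·log₁₀ Σ = 94.4 dB.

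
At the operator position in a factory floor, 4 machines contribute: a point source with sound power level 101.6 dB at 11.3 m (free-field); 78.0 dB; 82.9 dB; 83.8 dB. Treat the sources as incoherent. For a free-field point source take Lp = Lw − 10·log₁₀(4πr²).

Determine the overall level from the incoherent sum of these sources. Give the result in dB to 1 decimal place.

Source at 11.3 m: Lp = 101.6 − 10·log₁₀(4π·11.3²) = 101.6 − 10·log₁₀(1604.600) = 69.5 dB.
Σ 10^(Lᵢ/10) = 5.069e+08.
Back to dB: 10·log₁₀ Σ = 87.0 dB.

87.0 dB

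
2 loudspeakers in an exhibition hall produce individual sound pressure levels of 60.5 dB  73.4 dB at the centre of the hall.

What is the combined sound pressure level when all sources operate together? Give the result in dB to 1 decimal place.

Sum in the linear (power) domain: Σ 10^(Lᵢ/10) = 10^(60.5/10) + 10^(73.4/10) = 2.3e+07.
L_total = 10·log₁₀(2.3e+07) = 73.6 dB.

73.6 dB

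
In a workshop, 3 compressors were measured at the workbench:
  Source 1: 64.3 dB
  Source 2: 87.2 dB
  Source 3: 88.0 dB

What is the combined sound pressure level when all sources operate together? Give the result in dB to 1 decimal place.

Converting to relative power and adding: 10^(64.3/10) + 10^(87.2/10) + 10^(88.0/10) = 1.158e+09.
Combined level = 10 log₁₀(1.158e+09) = 90.6 dB.

90.6 dB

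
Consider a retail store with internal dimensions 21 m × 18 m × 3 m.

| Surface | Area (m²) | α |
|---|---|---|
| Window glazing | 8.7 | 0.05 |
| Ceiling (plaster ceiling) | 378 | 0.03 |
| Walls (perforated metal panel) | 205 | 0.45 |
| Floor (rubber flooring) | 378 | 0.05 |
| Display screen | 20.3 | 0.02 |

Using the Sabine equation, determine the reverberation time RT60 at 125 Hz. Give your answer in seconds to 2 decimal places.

A = Σ Sᵢαᵢ = 8.7*0.05 + 378*0.03 + 205*0.45 + 378*0.05 + 20.3*0.02 = 123.331 sabins.
Room volume: 1134 m³.
Sabine: RT60 = 0.161 × 1134 / 123.331 = 1.48 s.

1.48 seconds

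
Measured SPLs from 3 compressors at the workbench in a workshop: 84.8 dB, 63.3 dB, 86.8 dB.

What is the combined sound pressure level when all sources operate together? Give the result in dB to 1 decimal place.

88.9 dB

Converting to relative power and adding: 10^(84.8/10) + 10^(63.3/10) + 10^(86.8/10) = 7.828e+08.
L_total = 10·log₁₀(7.828e+08) = 88.9 dB.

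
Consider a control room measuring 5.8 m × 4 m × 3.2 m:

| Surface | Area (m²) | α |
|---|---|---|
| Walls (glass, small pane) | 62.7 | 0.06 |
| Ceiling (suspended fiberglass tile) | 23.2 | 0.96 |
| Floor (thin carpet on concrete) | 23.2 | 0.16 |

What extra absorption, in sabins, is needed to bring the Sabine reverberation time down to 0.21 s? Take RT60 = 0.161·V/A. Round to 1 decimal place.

Total absorption A₁ = 62.7×0.06 + 23.2×0.96 + 23.2×0.16
  = 3.762 + 22.272 + 3.712 = 29.746 m² sabins.
Target A₂ = 0.161·74.24/0.21 = 56.917 sabins (V = 74.24 m³).
Additional absorption ΔA = 56.917 − 29.746 = 27.2 sabins.

27.2 sabins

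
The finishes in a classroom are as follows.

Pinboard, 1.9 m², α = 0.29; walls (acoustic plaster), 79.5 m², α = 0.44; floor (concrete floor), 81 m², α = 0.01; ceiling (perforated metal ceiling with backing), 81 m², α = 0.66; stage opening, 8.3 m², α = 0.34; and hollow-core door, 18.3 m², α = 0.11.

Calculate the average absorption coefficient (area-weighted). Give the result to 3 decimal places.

0.351

S = Σ Sᵢ = 1.9 + 79.5 + 81 + 81 + 8.3 + 18.3 = 270.0 m².
Σ(Sᵢαᵢ) = 1.9×0.29 + 79.5×0.44 + 81×0.01 + 81×0.66 + 8.3×0.34 + 18.3×0.11 = 94.636.
ᾱ = 94.636 / 270.0 = 0.351.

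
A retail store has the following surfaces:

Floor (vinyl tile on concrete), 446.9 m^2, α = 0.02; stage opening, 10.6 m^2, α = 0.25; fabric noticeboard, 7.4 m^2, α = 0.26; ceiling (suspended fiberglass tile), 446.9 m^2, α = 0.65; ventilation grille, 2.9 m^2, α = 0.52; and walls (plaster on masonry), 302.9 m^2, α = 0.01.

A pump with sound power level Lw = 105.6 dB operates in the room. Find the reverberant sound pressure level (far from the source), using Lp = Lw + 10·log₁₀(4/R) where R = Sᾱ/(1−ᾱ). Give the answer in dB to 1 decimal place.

85.5 dB

A = 308.534 sabins; S = 1217.6 m^2.
ᾱ = 0.2534, so room constant R = A/(1−ᾱ) = 413.252 m^2.
Lp = 105.6 + 10·log₁₀(4/413.252) = 105.6 + (-20.14) = 85.5 dB.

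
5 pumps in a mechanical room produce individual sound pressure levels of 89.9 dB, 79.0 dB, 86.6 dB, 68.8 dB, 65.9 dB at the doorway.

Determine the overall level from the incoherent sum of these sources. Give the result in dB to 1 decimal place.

91.8 dB

Converting to relative power and adding: 10^(89.9/10) + 10^(79.0/10) + 10^(86.6/10) + 10^(68.8/10) + 10^(65.9/10) = 1.525e+09.
Back to dB: 10·log₁₀ Σ = 91.8 dB.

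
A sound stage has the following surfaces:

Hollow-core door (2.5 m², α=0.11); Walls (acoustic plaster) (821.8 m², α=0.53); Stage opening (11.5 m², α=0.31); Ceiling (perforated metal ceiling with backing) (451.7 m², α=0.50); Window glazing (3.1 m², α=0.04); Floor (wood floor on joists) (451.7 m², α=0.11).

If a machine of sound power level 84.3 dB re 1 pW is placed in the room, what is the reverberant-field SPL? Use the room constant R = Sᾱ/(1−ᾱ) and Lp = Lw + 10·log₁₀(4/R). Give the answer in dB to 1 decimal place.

Σ(Sᵢαᵢ) = 2.5×0.11 + 821.8×0.53 + 11.5×0.31 + 451.7×0.50 + 3.1×0.04 + 451.7×0.11 = 715.055; total area S = 1742.3 m².
ᾱ = 715.055/1742.3 = 0.4104; R = Sᾱ/(1−ᾱ) = 715.055/(1−0.4104) = 1212.780 m².
Lp = Lw + 10 log₁₀(4/R) = 84.3 -24.82 = 59.5 dB.

59.5 dB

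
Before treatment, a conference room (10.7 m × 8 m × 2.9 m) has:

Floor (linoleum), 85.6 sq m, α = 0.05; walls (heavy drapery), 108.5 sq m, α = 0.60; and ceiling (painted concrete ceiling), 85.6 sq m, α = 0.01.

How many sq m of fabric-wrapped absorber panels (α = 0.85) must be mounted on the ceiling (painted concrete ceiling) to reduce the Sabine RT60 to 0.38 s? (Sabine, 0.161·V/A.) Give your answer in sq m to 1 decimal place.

Summing Sᵢαᵢ: 4.280 + 65.100 + 0.856 → A₁ = 70.236 sabins.
Required A₂ = 0.161·248.24/0.38 = 105.175 sabins.
Absorption to add: 105.175 − 70.236 = 34.939 sabins.
Each sq m of panel replacing the ceiling (painted concrete ceiling) adds (0.85 − 0.01) = 0.84 sabins.
Panel area = 34.939 / 0.84 = 41.6 sq m.

41.6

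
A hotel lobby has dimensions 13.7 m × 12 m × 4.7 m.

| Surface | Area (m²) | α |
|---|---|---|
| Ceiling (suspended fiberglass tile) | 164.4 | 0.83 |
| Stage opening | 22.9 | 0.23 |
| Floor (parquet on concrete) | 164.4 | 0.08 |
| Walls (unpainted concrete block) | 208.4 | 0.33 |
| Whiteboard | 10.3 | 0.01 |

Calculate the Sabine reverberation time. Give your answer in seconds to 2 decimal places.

0.56 sec

Total absorption A = 164.4·0.83 + 22.9·0.23 + 164.4·0.08 + 208.4·0.33 + 10.3·0.01
  = 136.452 + 5.267 + 13.152 + 68.772 + 0.103 = 223.746 m² sabins.
Volume V = 13.7 × 12 × 4.7 = 772.68 m³.
Sabine: RT60 = 0.161 × 772.68 / 223.746 = 0.56 s.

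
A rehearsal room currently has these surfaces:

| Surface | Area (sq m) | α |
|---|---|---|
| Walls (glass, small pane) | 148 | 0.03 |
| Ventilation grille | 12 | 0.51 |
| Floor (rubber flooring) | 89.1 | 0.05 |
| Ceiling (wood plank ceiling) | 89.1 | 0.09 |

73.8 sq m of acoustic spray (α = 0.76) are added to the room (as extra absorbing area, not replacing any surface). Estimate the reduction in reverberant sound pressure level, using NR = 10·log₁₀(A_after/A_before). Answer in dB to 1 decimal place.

Summing Sᵢαᵢ: 4.440 + 6.120 + 4.455 + 8.019 → A_before = 23.034 sabins.
Added absorption = 73.8 × 0.76 = 56.088 sabins.
New total A_after = 79.122 sabins.
NR = 10·log₁₀(79.122/23.034) = 5.4 dB.

5.4 dB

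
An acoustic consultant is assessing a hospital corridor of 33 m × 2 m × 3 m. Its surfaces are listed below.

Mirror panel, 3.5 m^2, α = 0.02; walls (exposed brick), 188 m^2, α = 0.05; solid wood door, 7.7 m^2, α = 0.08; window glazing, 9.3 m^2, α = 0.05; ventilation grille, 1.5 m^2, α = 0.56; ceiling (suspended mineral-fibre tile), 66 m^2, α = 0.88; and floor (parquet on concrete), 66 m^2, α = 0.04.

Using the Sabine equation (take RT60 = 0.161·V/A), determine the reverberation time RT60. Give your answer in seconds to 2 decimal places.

Equivalent absorption area: A = 3.5*0.02 + 188*0.05 + 7.7*0.08 + 9.3*0.05 + 1.5*0.56 + 66*0.88 + 66*0.04 = 72.111 m^2.
V = 33·2·3 = 198 m³.
T = 0.161 V/A = 0.161·198/72.111 = 0.44 s.

0.44 sec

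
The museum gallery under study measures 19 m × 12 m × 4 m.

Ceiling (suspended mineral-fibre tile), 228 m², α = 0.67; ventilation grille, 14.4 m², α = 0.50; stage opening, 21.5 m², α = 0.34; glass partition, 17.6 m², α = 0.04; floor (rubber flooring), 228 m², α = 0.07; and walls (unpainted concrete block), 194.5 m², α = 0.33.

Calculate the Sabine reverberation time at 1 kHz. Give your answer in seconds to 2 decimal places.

Summing Sᵢαᵢ: 152.760 + 7.200 + 7.310 + 0.704 + 15.960 + 64.185 → A = 248.119 sabins.
Volume V = 19 × 12 × 4 = 912 m³.
RT60 = 0.161 · V / A = 0.161 × 912 / 248.119 = 0.59 s.

0.59 seconds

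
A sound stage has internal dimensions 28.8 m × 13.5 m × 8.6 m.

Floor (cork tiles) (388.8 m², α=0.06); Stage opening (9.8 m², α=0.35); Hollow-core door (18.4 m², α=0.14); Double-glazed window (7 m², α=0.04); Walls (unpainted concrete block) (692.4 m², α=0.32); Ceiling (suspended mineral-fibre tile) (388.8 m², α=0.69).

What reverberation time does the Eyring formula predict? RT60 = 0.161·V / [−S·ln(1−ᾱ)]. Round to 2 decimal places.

S = Σ Sᵢ = 1505.2 m².
Σ(Sᵢαᵢ) = 388.8·0.06 + 9.8·0.35 + 18.4·0.14 + 7·0.04 + 692.4·0.32 + 388.8·0.69 = 519.454.
Mean coefficient ᾱ = A/S = 0.3451.
−S·ln(1−ᾱ) = −1505.2 × ln(1 − 0.3451) = 637.110.
V = 28.8 × 13.5 × 8.6 = 3343.68 m³.
T = 0.161·V/[−S·ln(1−ᾱ)] = 0.161·3343.68/637.110 = 0.84 s.

0.84 sec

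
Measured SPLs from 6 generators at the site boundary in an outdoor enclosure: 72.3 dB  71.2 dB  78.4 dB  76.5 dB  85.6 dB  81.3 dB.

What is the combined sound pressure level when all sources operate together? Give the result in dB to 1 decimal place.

88.1 dB

Sum in the linear (power) domain: Σ 10^(Lᵢ/10) = 10^(72.3/10) + 10^(71.2/10) + 10^(78.4/10) + 10^(76.5/10) + 10^(85.6/10) + 10^(81.3/10) = 6.42e+08.
Back to dB: 10·log₁₀ Σ = 88.1 dB.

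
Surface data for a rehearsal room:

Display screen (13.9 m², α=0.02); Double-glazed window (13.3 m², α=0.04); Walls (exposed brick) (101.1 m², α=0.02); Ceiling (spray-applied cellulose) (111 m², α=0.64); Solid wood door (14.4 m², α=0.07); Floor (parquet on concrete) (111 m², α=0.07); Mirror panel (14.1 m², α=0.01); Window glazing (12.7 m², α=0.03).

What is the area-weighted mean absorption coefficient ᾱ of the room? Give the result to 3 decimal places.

0.212

Total surface area S = 391.5 m².
A = 13.9×0.02 + 13.3×0.04 + 101.1×0.02 + 111×0.64 + 14.4×0.07 + 111×0.07 + 14.1×0.01 + 12.7×0.03 = 83.172 sabins.
ᾱ = A/S = 0.212.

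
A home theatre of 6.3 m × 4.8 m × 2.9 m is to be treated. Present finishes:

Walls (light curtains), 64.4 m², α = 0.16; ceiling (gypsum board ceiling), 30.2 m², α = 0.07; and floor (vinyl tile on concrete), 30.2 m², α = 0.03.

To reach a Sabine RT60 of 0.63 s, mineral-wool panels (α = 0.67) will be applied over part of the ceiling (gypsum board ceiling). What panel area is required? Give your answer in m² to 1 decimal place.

Summing Sᵢαᵢ: 10.304 + 2.114 + 0.906 → A₁ = 13.324 sabins.
Required A₂ = 0.161·87.696/0.63 = 22.411 sabins.
Absorption to add: 22.411 − 13.324 = 9.087 sabins.
Each m² of panel replacing the ceiling (gypsum board ceiling) adds (0.67 − 0.07) = 0.60 sabins.
Area = ΔA/Δα = 9.087/0.60 = 15.1 m².

15.1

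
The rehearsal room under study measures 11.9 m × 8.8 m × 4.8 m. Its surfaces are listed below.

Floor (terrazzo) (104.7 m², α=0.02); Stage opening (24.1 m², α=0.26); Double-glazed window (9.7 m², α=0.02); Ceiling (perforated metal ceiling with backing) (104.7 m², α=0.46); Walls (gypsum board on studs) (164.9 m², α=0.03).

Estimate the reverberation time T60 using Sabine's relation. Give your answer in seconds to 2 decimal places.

Total absorption A = 104.7·0.02 + 24.1·0.26 + 9.7·0.02 + 104.7·0.46 + 164.9·0.03
  = 2.094 + 6.266 + 0.194 + 48.162 + 4.947 = 61.663 m² sabins.
Room volume: 502.656 m³.
T = 0.161 V/A = 0.161·502.656/61.663 = 1.31 s.

1.31 s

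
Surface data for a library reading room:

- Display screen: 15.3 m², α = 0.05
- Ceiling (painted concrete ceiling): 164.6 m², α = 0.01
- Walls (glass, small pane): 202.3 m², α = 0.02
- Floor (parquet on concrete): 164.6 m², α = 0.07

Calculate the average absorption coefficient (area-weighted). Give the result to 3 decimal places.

0.033

S = Σ Sᵢ = 15.3 + 164.6 + 202.3 + 164.6 = 546.8 m².
Weighted sum Σ Sα = 17.979.
ᾱ = A/S = 0.033.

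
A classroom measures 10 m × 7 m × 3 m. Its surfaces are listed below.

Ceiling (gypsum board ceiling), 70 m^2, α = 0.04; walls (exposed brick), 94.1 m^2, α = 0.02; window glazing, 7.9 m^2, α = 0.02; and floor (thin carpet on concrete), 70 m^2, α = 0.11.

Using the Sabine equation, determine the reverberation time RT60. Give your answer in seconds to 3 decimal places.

2.696 sec

Total absorption A = 70×0.04 + 94.1×0.02 + 7.9×0.02 + 70×0.11
  = 2.800 + 1.882 + 0.158 + 7.700 = 12.540 m^2 sabins.
Volume V = 10 × 7 × 3 = 210 m³.
T = 0.161 V/A = 0.161·210/12.540 = 2.696 s.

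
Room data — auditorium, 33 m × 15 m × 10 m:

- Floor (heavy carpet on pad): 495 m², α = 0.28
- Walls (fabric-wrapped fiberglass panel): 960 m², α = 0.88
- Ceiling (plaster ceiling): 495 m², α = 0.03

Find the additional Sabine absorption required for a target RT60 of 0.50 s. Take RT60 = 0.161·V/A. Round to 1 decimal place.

595.7 sabins

A₁ = Σ Sᵢαᵢ = 495·0.28 + 960·0.88 + 495·0.03 = 998.250 sabins.
V = 4950 m³. Required absorption A₂ = 0.161 × 4950 / 0.50 = 1593.900 sabins.
Shortfall: 1593.900 − 998.250 = 595.7 sabins.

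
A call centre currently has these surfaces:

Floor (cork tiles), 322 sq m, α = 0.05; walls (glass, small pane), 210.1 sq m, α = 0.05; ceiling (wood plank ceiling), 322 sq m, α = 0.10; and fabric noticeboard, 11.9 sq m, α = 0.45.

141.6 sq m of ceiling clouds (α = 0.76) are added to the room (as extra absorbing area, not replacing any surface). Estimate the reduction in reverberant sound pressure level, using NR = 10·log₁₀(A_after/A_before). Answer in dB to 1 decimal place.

4.3 dB

A_before = Σ Sᵢαᵢ = 322·0.05 + 210.1·0.05 + 322·0.10 + 11.9·0.45 = 64.160 sabins.
Treatment contributes 141.6·0.76 = 107.616 sabins.
New total A_after = 171.776 sabins.
Reduction = 10 log₁₀(A_after/A_before) = 10 log₁₀(2.6773) = 4.3 dB.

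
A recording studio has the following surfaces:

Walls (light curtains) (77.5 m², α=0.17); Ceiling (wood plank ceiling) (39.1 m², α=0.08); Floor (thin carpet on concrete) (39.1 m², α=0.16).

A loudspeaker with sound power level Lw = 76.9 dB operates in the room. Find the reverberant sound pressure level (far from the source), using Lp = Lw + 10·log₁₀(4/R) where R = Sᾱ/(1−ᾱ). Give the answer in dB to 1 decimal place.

68.7 dB

A = 22.559 sabins; S = 155.7 m².
ᾱ = 0.1449, so room constant R = A/(1−ᾱ) = 26.382 m².
Lp = 76.9 + 10·log₁₀(4/26.382) = 76.9 + (-8.19) = 68.7 dB.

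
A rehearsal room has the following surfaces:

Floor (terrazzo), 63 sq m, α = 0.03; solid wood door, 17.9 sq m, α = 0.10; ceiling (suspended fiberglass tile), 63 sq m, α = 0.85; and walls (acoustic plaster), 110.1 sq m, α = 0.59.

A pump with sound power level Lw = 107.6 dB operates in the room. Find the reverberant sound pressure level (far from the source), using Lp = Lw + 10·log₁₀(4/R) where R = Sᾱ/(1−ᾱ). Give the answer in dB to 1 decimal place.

A = 122.189 sabins; S = 254.0 sq m.
ᾱ = 122.189/254.0 = 0.4811; R = Sᾱ/(1−ᾱ) = 122.189/(1−0.4811) = 235.477 sq m.
Lp = 107.6 + 10·log₁₀(4/235.477) = 107.6 + (-17.70) = 89.9 dB.

89.9 dB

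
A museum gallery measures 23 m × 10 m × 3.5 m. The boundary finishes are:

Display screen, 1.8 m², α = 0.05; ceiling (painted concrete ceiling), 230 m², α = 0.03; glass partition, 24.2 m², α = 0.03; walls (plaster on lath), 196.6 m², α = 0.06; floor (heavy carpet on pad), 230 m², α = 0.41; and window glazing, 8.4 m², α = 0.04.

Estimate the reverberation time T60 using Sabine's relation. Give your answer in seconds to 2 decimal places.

A = Σ Sᵢαᵢ = 1.8·0.05 + 230·0.03 + 24.2·0.03 + 196.6·0.06 + 230·0.41 + 8.4·0.04 = 114.148 sabins.
Volume V = 23 × 10 × 3.5 = 805 m³.
RT60 = 0.161 · V / A = 0.161 × 805 / 114.148 = 1.14 s.

1.14 s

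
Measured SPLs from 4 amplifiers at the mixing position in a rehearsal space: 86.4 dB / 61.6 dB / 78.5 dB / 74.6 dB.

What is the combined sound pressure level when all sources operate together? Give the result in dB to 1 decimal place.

87.3 dB

Sum in the linear (power) domain: Σ 10^(Lᵢ/10) = 10^(86.4/10) + 10^(61.6/10) + 10^(78.5/10) + 10^(74.6/10) = 5.376e+08.
Combined level = 10 log₁₀(5.376e+08) = 87.3 dB.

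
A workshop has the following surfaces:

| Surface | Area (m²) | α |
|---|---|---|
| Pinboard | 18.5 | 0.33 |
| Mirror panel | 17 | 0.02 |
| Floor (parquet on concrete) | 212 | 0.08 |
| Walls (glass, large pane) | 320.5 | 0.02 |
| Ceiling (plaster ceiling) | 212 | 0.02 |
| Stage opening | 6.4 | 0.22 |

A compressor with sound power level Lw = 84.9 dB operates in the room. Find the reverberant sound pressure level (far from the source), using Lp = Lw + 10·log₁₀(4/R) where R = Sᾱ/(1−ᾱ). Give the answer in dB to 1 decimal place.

75.2 dB

Σ(Sᵢαᵢ) = 18.5×0.33 + 17×0.02 + 212×0.08 + 320.5×0.02 + 212×0.02 + 6.4×0.22 = 35.463; total area S = 786.4 m².
ᾱ = 35.463/786.4 = 0.0451; R = Sᾱ/(1−ᾱ) = 35.463/(1−0.0451) = 37.138 m².
Lp = Lw + 10 log₁₀(4/R) = 84.9 -9.68 = 75.2 dB.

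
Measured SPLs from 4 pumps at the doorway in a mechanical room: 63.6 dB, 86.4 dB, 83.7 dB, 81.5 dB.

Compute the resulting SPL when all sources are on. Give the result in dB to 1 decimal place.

Sum in the linear (power) domain: Σ 10^(Lᵢ/10) = 10^(63.6/10) + 10^(86.4/10) + 10^(83.7/10) + 10^(81.5/10) = 8.145e+08.
L_total = 10·log₁₀(8.145e+08) = 89.1 dB.

89.1 dB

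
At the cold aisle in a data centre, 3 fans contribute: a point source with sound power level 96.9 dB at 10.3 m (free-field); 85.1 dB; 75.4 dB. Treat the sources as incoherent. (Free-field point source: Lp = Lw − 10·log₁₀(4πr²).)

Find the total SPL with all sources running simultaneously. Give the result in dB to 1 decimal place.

85.6 dB

Source at 10.3 m: Lp = 96.9 − 10·log₁₀(4π·10.3²) = 96.9 − 10·log₁₀(1333.166) = 65.7 dB.
Σ 10^(Lᵢ/10) = 3.62e+08.
L_total = 10·log₁₀(3.62e+08) = 85.6 dB.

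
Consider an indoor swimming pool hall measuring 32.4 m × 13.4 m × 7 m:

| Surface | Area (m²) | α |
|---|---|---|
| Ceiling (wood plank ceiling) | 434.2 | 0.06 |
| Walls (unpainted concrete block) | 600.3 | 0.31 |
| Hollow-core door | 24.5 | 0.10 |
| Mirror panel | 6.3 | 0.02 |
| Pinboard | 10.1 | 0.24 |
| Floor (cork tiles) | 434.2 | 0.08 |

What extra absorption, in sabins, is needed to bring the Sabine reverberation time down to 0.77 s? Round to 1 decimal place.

Equivalent absorption area: A₁ = 434.2·0.06 + 600.3·0.31 + 24.5·0.10 + 6.3·0.02 + 10.1·0.24 + 434.2·0.08 = 251.881 m².
V = 3039.12 m³. Required absorption A₂ = 0.161 × 3039.12 / 0.77 = 635.452 sabins.
Additional absorption ΔA = 635.452 − 251.881 = 383.6 sabins.

383.6 sabins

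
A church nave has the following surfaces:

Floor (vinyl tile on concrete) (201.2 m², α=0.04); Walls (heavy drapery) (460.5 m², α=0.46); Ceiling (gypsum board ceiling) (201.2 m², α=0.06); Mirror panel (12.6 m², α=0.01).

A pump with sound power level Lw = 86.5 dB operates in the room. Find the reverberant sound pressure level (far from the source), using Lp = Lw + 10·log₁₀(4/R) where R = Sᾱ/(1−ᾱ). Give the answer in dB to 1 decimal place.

Σ(Sᵢαᵢ) = 201.2×0.04 + 460.5×0.46 + 201.2×0.06 + 12.6×0.01 = 232.076; total area S = 875.5 m².
ᾱ = 232.076/875.5 = 0.2651; R = Sᾱ/(1−ᾱ) = 232.076/(1−0.2651) = 315.793 m².
Lp = 86.5 + 10·log₁₀(4/315.793) = 86.5 + (-18.97) = 67.5 dB.

67.5 dB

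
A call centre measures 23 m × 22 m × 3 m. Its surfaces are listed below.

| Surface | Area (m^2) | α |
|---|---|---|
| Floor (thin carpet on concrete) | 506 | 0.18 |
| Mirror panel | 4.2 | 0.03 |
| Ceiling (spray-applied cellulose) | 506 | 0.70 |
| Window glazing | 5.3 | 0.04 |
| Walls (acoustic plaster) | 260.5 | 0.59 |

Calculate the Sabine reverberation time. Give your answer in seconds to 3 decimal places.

Total absorption A = 506×0.18 + 4.2×0.03 + 506×0.70 + 5.3×0.04 + 260.5×0.59
  = 91.080 + 0.126 + 354.200 + 0.212 + 153.695 = 599.313 m^2 sabins.
V = 23·22·3 = 1518 m³.
Sabine: RT60 = 0.161 × 1518 / 599.313 = 0.408 s.

0.408 seconds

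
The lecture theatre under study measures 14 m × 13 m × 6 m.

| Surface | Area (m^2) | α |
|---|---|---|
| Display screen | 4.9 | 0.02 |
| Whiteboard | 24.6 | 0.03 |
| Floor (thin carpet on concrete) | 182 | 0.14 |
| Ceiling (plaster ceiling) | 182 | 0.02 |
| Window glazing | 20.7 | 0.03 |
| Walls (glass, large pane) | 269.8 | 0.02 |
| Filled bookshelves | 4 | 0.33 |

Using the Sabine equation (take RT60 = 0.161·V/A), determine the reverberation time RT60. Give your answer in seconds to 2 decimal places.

Equivalent absorption area: A = 4.9*0.02 + 24.6*0.03 + 182*0.14 + 182*0.02 + 20.7*0.03 + 269.8*0.02 + 4*0.33 = 37.293 m^2.
Room volume: 1092 m³.
T = 0.161 V/A = 0.161·1092/37.293 = 4.71 s.

4.71 s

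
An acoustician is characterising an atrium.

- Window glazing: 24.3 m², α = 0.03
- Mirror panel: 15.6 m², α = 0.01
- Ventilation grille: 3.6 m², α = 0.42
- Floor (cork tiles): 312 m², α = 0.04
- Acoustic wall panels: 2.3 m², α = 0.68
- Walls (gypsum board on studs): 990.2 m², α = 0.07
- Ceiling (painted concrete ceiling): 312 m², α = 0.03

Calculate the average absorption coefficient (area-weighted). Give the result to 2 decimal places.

Total surface area S = 1660.0 m².
Weighted sum Σ Sα = 95.115.
ᾱ = A/S = 0.06.

0.06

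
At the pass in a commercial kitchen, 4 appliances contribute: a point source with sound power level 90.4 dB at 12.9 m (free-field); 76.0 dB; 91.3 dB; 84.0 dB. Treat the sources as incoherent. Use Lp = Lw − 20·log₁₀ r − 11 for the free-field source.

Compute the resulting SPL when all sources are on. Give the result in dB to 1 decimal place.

Source at 12.9 m: Lp = 90.4 − 20·log₁₀(12.9) − 11 = 57.2 dB.
Sum in the linear (power) domain: Σ 10^(Lᵢ/10) = 10^(57.2/10) + 10^(76.0/10) + 10^(91.3/10) + 10^(84.0/10) = 1.64e+09.
L_total = 10·log₁₀(1.64e+09) = 92.1 dB.

92.1 dB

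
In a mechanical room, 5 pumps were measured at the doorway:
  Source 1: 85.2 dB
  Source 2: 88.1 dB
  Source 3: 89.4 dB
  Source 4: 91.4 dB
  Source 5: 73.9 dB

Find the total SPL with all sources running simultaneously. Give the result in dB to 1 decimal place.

Converting to relative power and adding: 10^(85.2/10) + 10^(88.1/10) + 10^(89.4/10) + 10^(91.4/10) + 10^(73.9/10) = 3.253e+09.
Combined level = 10 log₁₀(3.253e+09) = 95.1 dB.

95.1 dB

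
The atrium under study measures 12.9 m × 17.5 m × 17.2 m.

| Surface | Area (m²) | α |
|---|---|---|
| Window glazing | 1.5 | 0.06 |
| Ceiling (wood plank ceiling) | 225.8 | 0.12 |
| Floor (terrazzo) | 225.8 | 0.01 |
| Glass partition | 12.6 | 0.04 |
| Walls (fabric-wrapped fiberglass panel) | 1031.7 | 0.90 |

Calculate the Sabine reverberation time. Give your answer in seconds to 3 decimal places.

0.652 s

Equivalent absorption area: A = 1.5×0.06 + 225.8×0.12 + 225.8×0.01 + 12.6×0.04 + 1031.7×0.90 = 958.478 m².
V = 12.9·17.5·17.2 = 3882.9 m³.
T = 0.161 V/A = 0.161·3882.9/958.478 = 0.652 s.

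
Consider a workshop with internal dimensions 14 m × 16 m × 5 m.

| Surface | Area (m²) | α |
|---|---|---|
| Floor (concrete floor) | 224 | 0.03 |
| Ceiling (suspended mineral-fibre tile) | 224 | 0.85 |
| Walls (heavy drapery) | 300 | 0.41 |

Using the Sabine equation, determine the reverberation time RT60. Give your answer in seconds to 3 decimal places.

0.563 s

A = Σ Sᵢαᵢ = 224·0.03 + 224·0.85 + 300·0.41 = 320.120 sabins.
V = 14·16·5 = 1120 m³.
T = 0.161 V/A = 0.161·1120/320.120 = 0.563 s.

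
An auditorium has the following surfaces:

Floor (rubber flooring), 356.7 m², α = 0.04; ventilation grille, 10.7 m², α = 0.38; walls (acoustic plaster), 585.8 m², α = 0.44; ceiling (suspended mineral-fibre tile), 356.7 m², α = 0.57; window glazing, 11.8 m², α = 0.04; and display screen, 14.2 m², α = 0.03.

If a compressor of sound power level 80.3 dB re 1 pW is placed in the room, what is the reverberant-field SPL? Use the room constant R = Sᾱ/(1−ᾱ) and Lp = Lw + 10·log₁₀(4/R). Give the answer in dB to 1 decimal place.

57.6 dB

A = 480.303 sabins; S = 1335.9 m².
ᾱ = 0.3595, so room constant R = A/(1−ᾱ) = 749.888 m².
Lp = Lw + 10 log₁₀(4/R) = 80.3 -22.73 = 57.6 dB.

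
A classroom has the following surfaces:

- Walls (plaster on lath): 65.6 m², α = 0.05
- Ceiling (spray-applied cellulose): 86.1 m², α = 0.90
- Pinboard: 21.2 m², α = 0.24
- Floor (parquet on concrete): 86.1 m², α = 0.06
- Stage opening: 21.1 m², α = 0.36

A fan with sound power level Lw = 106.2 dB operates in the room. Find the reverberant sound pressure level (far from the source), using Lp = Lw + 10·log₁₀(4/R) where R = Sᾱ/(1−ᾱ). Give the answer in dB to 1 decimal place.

90.4 dB

Σ(Sᵢαᵢ) = 65.6×0.05 + 86.1×0.90 + 21.2×0.24 + 86.1×0.06 + 21.1×0.36 = 98.620; total area S = 280.1 m².
ᾱ = 0.3521, so room constant R = A/(1−ᾱ) = 152.215 m².
Lp = 106.2 + 10·log₁₀(4/152.215) = 106.2 + (-15.80) = 90.4 dB.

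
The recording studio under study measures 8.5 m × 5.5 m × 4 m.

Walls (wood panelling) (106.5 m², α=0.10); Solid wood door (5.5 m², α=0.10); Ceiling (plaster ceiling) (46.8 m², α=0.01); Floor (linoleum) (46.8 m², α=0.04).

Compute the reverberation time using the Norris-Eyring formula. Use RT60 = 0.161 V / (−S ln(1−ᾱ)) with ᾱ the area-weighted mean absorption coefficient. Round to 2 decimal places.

2.15 s

Total surface area S = 106.5 + 5.5 + 46.8 + 46.8 = 205.6 m².
Σ(Sᵢαᵢ) = 106.5·0.10 + 5.5·0.10 + 46.8·0.01 + 46.8·0.04 = 13.540.
ᾱ = 13.540 / 205.6 = 0.0659.
Eyring denominator: −S ln(1−ᾱ) = 14.016.
V = 8.5 × 5.5 × 4 = 187 m³.
T = 0.161·V/[−S·ln(1−ᾱ)] = 0.161·187/14.016 = 2.15 s.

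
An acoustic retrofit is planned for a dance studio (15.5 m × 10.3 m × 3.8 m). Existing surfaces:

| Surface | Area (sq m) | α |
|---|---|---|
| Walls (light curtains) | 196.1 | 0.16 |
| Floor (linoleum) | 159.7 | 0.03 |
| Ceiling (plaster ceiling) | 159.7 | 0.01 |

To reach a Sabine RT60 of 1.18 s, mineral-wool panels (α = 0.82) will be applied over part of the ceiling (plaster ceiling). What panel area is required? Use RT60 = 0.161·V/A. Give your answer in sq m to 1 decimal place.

55.6

Total absorption A₁ = 196.1·0.16 + 159.7·0.03 + 159.7·0.01
  = 31.376 + 4.791 + 1.597 = 37.764 sq m sabins.
V = 606.67 m³. Target absorption A₂ = 0.161 × 606.67 / 1.18 = 82.774 sabins.
Absorption to add: 82.774 − 37.764 = 45.010 sabins.
Net gain per sq m: Δα = 0.82 − 0.01 = 0.81.
Area = ΔA/Δα = 45.010/0.81 = 55.6 sq m.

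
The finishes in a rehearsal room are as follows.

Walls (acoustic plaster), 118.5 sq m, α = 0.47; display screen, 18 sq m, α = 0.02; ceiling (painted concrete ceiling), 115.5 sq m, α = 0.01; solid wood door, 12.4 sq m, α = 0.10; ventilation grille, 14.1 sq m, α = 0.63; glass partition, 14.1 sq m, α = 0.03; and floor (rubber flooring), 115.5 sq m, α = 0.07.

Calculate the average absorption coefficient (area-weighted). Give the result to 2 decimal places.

0.19

S = Σ Sᵢ = 118.5 + 18 + 115.5 + 12.4 + 14.1 + 14.1 + 115.5 = 408.1 sq m.
A = 118.5*0.47 + 18*0.02 + 115.5*0.01 + 12.4*0.10 + 14.1*0.63 + 14.1*0.03 + 115.5*0.07 = 75.841 sabins.
ᾱ = 75.841 / 408.1 = 0.19.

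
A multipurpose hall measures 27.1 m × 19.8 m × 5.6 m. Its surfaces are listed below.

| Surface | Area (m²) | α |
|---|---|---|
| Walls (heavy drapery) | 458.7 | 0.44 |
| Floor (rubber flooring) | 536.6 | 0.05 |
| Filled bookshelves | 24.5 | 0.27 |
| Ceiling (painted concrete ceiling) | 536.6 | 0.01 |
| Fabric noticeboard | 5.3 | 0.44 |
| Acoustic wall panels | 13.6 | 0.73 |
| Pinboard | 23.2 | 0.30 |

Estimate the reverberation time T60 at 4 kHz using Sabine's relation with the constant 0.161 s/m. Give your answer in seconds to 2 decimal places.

1.86 sec

A = Σ Sᵢαᵢ = 458.7·0.44 + 536.6·0.05 + 24.5·0.27 + 536.6·0.01 + 5.3·0.44 + 13.6·0.73 + 23.2·0.30 = 259.859 sabins.
Volume V = 27.1 × 19.8 × 5.6 = 3004.848 m³.
RT60 = 0.161 · V / A = 0.161 × 3004.848 / 259.859 = 1.86 s.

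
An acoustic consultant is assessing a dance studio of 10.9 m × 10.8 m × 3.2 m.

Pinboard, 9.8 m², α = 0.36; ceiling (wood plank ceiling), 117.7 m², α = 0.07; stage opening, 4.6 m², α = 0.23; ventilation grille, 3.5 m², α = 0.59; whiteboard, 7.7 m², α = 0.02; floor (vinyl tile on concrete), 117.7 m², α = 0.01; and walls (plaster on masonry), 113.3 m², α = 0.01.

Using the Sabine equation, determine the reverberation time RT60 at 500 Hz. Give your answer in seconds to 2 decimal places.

3.49 sec

A = Σ Sᵢαᵢ = 9.8*0.36 + 117.7*0.07 + 4.6*0.23 + 3.5*0.59 + 7.7*0.02 + 117.7*0.01 + 113.3*0.01 = 17.354 sabins.
Volume V = 10.9 × 10.8 × 3.2 = 376.704 m³.
Sabine: RT60 = 0.161 × 376.704 / 17.354 = 3.49 s.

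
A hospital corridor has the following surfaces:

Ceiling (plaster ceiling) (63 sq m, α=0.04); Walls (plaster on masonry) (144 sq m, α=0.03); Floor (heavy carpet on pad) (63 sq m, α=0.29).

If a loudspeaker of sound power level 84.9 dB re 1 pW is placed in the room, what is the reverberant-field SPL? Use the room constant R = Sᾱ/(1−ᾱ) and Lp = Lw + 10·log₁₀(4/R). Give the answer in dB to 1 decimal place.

A = 25.110 sabins; S = 270.0 sq m.
ᾱ = 25.110/270.0 = 0.0930; R = Sᾱ/(1−ᾱ) = 25.110/(1−0.0930) = 27.685 sq m.
Lp = Lw + 10 log₁₀(4/R) = 84.9 -8.40 = 76.5 dB.

76.5 dB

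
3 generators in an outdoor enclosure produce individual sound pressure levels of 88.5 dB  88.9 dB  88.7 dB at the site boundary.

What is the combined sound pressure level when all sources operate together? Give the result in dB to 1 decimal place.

93.5 dB

Converting to relative power and adding: 10^(88.5/10) + 10^(88.9/10) + 10^(88.7/10) = 2.226e+09.
Back to dB: 10·log₁₀ Σ = 93.5 dB.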